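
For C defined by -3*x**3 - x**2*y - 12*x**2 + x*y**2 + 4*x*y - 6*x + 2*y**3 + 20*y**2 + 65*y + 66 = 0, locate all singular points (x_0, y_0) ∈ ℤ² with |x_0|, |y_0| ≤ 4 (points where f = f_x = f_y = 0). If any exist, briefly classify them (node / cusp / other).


Singular points: {(-1, -3)}; classification: cusp.

Compute partial derivatives:
  f_x = -9*x**2 - 2*x*y - 24*x + y**2 + 4*y - 6.
  f_y = -x**2 + 2*x*y + 4*x + 6*y**2 + 40*y + 65.
Scan x_0 ∈ {−4, ..., 4}. For each x_0, f_y(x_0, y) is a polynomial in y; find its integer roots y ∈ {−4, ..., 4}, then test f_x and f at those candidates.
  x = -4: f_y(-4, y) = 6*y**2 + 32*y + 33; no integer root y with |y| ≤ 4.
  x = -3: f_y(-3, y) = 6*y**2 + 34*y + 44; vanishes at y ∈ {-2}. (-3, -2): f_x = -31 ≠ 0.
  x = -2: f_y(-2, y) = 6*y**2 + 36*y + 53; no integer root y with |y| ≤ 4.
  x = -1: f_y(-1, y) = 6*y**2 + 38*y + 60; vanishes at y ∈ {-3}. (-1, -3): f_x = 0, f = 0 — SINGULAR.
  x = 0: f_y(0, y) = 6*y**2 + 40*y + 65; no integer root y with |y| ≤ 4.
  x = 1: f_y(1, y) = 6*y**2 + 42*y + 68; no integer root y with |y| ≤ 4.
  x = 2: f_y(2, y) = 6*y**2 + 44*y + 69; no integer root y with |y| ≤ 4.
  x = 3: f_y(3, y) = 6*y**2 + 46*y + 68; vanishes at y ∈ {-2}. (3, -2): f_x = -151 ≠ 0.
  x = 4: f_y(4, y) = 6*y**2 + 48*y + 65; no integer root y with |y| ≤ 4.
Only singular point on the grid: (-1, -3).
Classify: substitute x = -1 + u, y = -3 + v and expand: f = -3*u**3 - u**2*v + u*v**2 + 2*v**3 + v**2.
No constant or linear terms (consistent with a singular point). Quadratic part: v**2. Cubic part: -3*u**3 - u**2*v + u*v**2 + 2*v**3.
The quadratic part v**2 is a perfect square, so there is a single (double) tangent line v = 0, i.e. y = -3. Restricting the cubic part to that line (v = 0) leaves -3*u**3 ≠ 0, so f is not divisible by v and the branch is v² ≈ 3*u**3 to lowest order — this is a cusp.
Classification: cusp.


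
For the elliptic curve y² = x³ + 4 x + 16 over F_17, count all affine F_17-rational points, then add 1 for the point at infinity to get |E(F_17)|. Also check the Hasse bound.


Affine points = {(0, 4), (0, 13), (1, 2), (1, 15), (2, 7), (2, 10), (3, 2), (3, 15), (5, 5), (5, 12), (6, 1), (6, 16), (7, 8), (7, 9), (8, 4), (8, 13), (9, 4), (9, 13), (10, 6), (10, 11), (13, 2), (13, 15), (15, 0)}; affine count = 23; |E(F_17)| = 24.

Discriminant check: Δ ∝ 4a³ + 27b² = 4·4³ + 27·16² = 4·64 + 27·256 ≡ 11 (mod 17). Nonzero ⇒ E is nonsingular.
For each x ∈ F_17, compute rhs = x³ + 4·x + 16 mod 17, then count y ∈ F_17 with y² ≡ rhs.
  x = 0: rhs = 16, matching y values: 4, 13 (2 points).
  x = 1: rhs = 4, matching y values: 2, 15 (2 points).
  x = 2: rhs = 15, matching y values: 7, 10 (2 points).
  x = 3: rhs = 4, matching y values: 2, 15 (2 points).
  x = 4: rhs = 11, matching y values: none (0 points).
  x = 5: rhs = 8, matching y values: 5, 12 (2 points).
  x = 6: rhs = 1, matching y values: 1, 16 (2 points).
  x = 7: rhs = 13, matching y values: 8, 9 (2 points).
  x = 8: rhs = 16, matching y values: 4, 13 (2 points).
  x = 9: rhs = 16, matching y values: 4, 13 (2 points).
  x = 10: rhs = 2, matching y values: 6, 11 (2 points).
  x = 11: rhs = 14, matching y values: none (0 points).
  x = 12: rhs = 7, matching y values: none (0 points).
  x = 13: rhs = 4, matching y values: 2, 15 (2 points).
  x = 14: rhs = 11, matching y values: none (0 points).
  x = 15: rhs = 0, matching y values: 0 (1 points).
  x = 16: rhs = 11, matching y values: none (0 points).
Total affine count: 23.
Full point count |E(F_17)| = 23 + 1 = 24.
Hasse bound: |24 − (17+1)| = |6| = 6 ≤ 2√17 ≈ 8.2462 ✓.


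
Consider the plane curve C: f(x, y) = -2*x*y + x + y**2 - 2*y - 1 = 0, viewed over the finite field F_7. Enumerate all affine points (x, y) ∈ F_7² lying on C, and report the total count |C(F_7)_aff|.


Affine F_7-points: {(0, 4), (0, 5), (1, 0), (1, 4), (2, 2), (2, 4), (3, 4), (4, 4), (4, 6), (5, 1), (5, 4), (6, 3), (6, 4)}; count = 13.

For each of the 49 pairs (x, y) ∈ F_7², evaluate f(x, y) mod 7. Record the zeros.
  x = 0: [0↦6, 1↦5, 2↦6, 3↦2, 4↦0, 5↦0, 6↦2]  zeros at y ∈ {4, 5}
  x = 1: [0↦0, 1↦4, 2↦3, 3↦4, 4↦0, 5↦5, 6↦5]  zeros at y ∈ {0, 4}
  x = 2: [0↦1, 1↦3, 2↦0, 3↦6, 4↦0, 5↦3, 6↦1]  zeros at y ∈ {2, 4}
  x = 3: [0↦2, 1↦2, 2↦4, 3↦1, 4↦0, 5↦1, 6↦4]  zeros at y ∈ {4}
  x = 4: [0↦3, 1↦1, 2↦1, 3↦3, 4↦0, 5↦6, 6↦0]  zeros at y ∈ {4, 6}
  x = 5: [0↦4, 1↦0, 2↦5, 3↦5, 4↦0, 5↦4, 6↦3]  zeros at y ∈ {1, 4}
  x = 6: [0↦5, 1↦6, 2↦2, 3↦0, 4↦0, 5↦2, 6↦6]  zeros at y ∈ {3, 4}
Collecting zeros: affine points = {(0, 4), (0, 5), (1, 0), (1, 4), (2, 2), (2, 4), (3, 4), (4, 4), (4, 6), (5, 1), (5, 4), (6, 3), (6, 4)}.
Total count |C(F_7)_aff| = 13.


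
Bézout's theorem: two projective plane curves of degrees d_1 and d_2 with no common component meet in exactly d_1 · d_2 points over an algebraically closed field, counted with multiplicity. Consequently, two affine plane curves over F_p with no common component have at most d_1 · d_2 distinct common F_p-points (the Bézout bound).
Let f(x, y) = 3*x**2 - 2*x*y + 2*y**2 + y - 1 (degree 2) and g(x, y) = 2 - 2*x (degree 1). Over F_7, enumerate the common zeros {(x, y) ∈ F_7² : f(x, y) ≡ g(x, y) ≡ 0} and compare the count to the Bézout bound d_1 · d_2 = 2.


Common zeros: ∅; count = 0; Bézout bound = 2.

deg(f) = 2, deg(g) = 1, so Bézout bound = 2.
Scan x ∈ F_7. For each x, list the y ∈ F_7 with f(x, y) ≡ 0 and those with g(x, y) ≡ 0 (mod 7); the common zeros in that column are the intersection.
  x = 0: f ≡ 0 at y ∈ {4, 6}; g ≡ 0 at y ∈ ∅; common: ∅.
  x = 1: f ≡ 0 at y ∈ ∅; g ≡ 0 at y ∈ {0, 1, 2, 3, 4, 5, 6}; common: ∅.
  x = 2: f ≡ 0 at y ∈ ∅; g ≡ 0 at y ∈ ∅; common: ∅.
  x = 3: f ≡ 0 at y ∈ ∅; g ≡ 0 at y ∈ ∅; common: ∅.
  x = 4: f ≡ 0 at y ∈ {1, 6}; g ≡ 0 at y ∈ ∅; common: ∅.
  x = 5: f ≡ 0 at y ∈ {4}; g ≡ 0 at y ∈ ∅; common: ∅.
  x = 6: f ≡ 0 at y ∈ {1}; g ≡ 0 at y ∈ ∅; common: ∅.
Collecting: common zeros = ∅, so the count is 0.
Comparison with the Bézout bound: 0 ≤ 2 = deg(f)·deg(g), as expected for curves with no common component (the affine F_7-count falls short of the bound because intersections may lie at infinity, over extension fields, or carry multiplicity).


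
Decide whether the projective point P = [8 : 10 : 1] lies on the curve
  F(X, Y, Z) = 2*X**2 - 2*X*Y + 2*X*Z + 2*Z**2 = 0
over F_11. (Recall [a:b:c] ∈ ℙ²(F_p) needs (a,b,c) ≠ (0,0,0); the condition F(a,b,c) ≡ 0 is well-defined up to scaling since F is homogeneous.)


F(8,10,1) ≡ 8 (mod 11); P is NOT on the curve.

Evaluate F(8, 10, 1) term-by-term (mod 11).
  2*X**2 ↦ 2·64·1·1 = 128
  -2*X*Y ↦ -2·8·10·1 = -160
  2*X*Z ↦ 2·8·1·1 = 16
  2*Z**2 ↦ 2·1·1·1 = 2
Sum: F(8, 10, 1) = (128) + (-160) + (16) + (2) = -14.
Reducing mod 11: -14 ≡ 8 (mod 11).
Since F(a, b, c) ≡ 8 ≠ 0 (mod 11), P does NOT lie on the curve.


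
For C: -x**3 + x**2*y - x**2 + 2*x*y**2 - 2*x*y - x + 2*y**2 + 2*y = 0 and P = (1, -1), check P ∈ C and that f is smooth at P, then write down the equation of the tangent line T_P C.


Tangent line at P: -4*x - 7*y - 3 = 0.

Step 1: f(1, -1) = 0, so P lies on C.
Step 2: partial derivatives
  f_x(x, y) = -3*x**2 + 2*x*y - 2*x + 2*y**2 - 2*y - 1, f_y(x, y) = x**2 + 4*x*y - 2*x + 4*y + 2.
  f_x(P) = -4, f_y(P) = -7 (gradient nonzero, so P is smooth).
Step 3: tangent line at P: -4·(x − 1) + -7·(y − -1) = 0.
Expanding: -4*x - 7*y - 3 = 0.


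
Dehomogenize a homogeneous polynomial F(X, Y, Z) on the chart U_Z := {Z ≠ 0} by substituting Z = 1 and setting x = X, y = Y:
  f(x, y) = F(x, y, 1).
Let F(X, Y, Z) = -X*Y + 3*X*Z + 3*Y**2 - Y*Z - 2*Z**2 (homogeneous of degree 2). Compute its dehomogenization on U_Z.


f(x, y) = -x*y + 3*x + 3*y**2 - y - 2

On U_Z we set Z = 1. Each monomial c·X^i·Y^j·Z^k in F becomes c·x^i·y^j·1^k = c·x^i·y^j.
Substituting Z = 1: F(X, Y, 1) = -x*y + 3*x + 3*y**2 - y - 2.
Note: deg(f) ≤ deg(F) = 2; strict inequality happens when F is divisible by Z (lost terms).


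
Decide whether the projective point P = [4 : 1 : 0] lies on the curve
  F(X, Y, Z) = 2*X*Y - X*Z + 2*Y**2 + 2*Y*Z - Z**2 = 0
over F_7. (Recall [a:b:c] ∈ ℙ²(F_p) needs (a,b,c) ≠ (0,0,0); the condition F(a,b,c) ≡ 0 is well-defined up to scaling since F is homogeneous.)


F(4,1,0) ≡ 3 (mod 7); P is NOT on the curve.

Evaluate F(4, 1, 0) term-by-term (mod 7).
  2*X*Y ↦ 2·4·1·1 = 8
  -X*Z ↦ -1·4·1·0 = 0
  2*Y**2 ↦ 2·1·1·1 = 2
  2*Y*Z ↦ 2·1·1·0 = 0
  -Z**2 ↦ -1·1·1·0 = 0
Sum: F(4, 1, 0) = (8) + (0) + (2) + (0) + (0) = 10.
Reducing mod 7: 10 ≡ 3 (mod 7).
Since F(a, b, c) ≡ 3 ≠ 0 (mod 7), P does NOT lie on the curve.


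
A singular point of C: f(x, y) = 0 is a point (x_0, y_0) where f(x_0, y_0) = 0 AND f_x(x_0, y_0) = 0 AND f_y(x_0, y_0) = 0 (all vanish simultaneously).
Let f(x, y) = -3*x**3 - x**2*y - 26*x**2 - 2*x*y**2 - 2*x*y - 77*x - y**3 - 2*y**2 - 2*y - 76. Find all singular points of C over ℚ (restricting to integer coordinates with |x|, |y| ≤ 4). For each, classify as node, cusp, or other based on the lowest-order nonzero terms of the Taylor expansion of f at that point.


Singular points: {(-3, 1)}; classification: cusp.

Compute partial derivatives:
  f_x = -9*x**2 - 2*x*y - 52*x - 2*y**2 - 2*y - 77.
  f_y = -x**2 - 4*x*y - 2*x - 3*y**2 - 4*y - 2.
Scan x_0 ∈ {−4, ..., 4}. For each x_0, f_y(x_0, y) is a polynomial in y; find its integer roots y ∈ {−4, ..., 4}, then test f_x and f at those candidates.
  x = -4: f_y(-4, y) = -3*y**2 + 12*y - 10; no integer root y with |y| ≤ 4.
  x = -3: f_y(-3, y) = -3*y**2 + 8*y - 5; vanishes at y ∈ {1}. (-3, 1): f_x = 0, f = 0 — SINGULAR.
  x = -2: f_y(-2, y) = -3*y**2 + 4*y - 2; no integer root y with |y| ≤ 4.
  x = -1: f_y(-1, y) = -3*y**2 - 1; no integer root y with |y| ≤ 4.
  x = 0: f_y(0, y) = -3*y**2 - 4*y - 2; no integer root y with |y| ≤ 4.
  x = 1: f_y(1, y) = -3*y**2 - 8*y - 5; vanishes at y ∈ {-1}. (1, -1): f_x = -136 ≠ 0.
  x = 2: f_y(2, y) = -3*y**2 - 12*y - 10; no integer root y with |y| ≤ 4.
  x = 3: f_y(3, y) = -3*y**2 - 16*y - 17; no integer root y with |y| ≤ 4.
  x = 4: f_y(4, y) = -3*y**2 - 20*y - 26; no integer root y with |y| ≤ 4.
Only singular point on the grid: (-3, 1).
Classify: substitute x = -3 + u, y = 1 + v and expand: f = -3*u**3 - u**2*v - 2*u*v**2 - v**3 + v**2.
No constant or linear terms (consistent with a singular point). Quadratic part: v**2. Cubic part: -3*u**3 - u**2*v - 2*u*v**2 - v**3.
The quadratic part v**2 is a perfect square, so there is a single (double) tangent line v = 0, i.e. y = 1. Restricting the cubic part to that line (v = 0) leaves -3*u**3 ≠ 0, so f is not divisible by v and the branch is v² ≈ 3*u**3 to lowest order — this is a cusp.
Classification: cusp.


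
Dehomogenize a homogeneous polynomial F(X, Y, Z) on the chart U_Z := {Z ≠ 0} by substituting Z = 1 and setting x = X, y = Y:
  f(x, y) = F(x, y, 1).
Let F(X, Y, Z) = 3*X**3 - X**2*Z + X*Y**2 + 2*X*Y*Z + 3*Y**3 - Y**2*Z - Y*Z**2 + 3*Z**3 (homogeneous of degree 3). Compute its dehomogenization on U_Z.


f(x, y) = 3*x**3 - x**2 + x*y**2 + 2*x*y + 3*y**3 - y**2 - y + 3

On U_Z we set Z = 1. Each monomial c·X^i·Y^j·Z^k in F becomes c·x^i·y^j·1^k = c·x^i·y^j.
Substituting Z = 1: F(X, Y, 1) = 3*x**3 - x**2 + x*y**2 + 2*x*y + 3*y**3 - y**2 - y + 3.
Note: deg(f) ≤ deg(F) = 3; strict inequality happens when F is divisible by Z (lost terms).


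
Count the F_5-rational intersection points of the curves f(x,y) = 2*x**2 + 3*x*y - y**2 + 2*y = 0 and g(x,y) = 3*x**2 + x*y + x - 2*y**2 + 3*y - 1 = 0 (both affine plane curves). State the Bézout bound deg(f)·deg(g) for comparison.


Common zeros: {(2, 2)}; count = 1; Bézout bound = 4.

deg(f) = 2, deg(g) = 2, so Bézout bound = 4.
Scan x ∈ F_5. For each x, list the y ∈ F_5 with f(x, y) ≡ 0 and those with g(x, y) ≡ 0 (mod 5); the common zeros in that column are the intersection.
  x = 0: f ≡ 0 at y ∈ {0, 2}; g ≡ 0 at y ∈ {1, 3}; common: ∅.
  x = 1: f ≡ 0 at y ∈ ∅; g ≡ 0 at y ∈ {1}; common: ∅.
  x = 2: f ≡ 0 at y ∈ {1, 2}; g ≡ 0 at y ∈ {2, 3}; common: {2}.
  x = 3: f ≡ 0 at y ∈ ∅; g ≡ 0 at y ∈ ∅; common: ∅.
  x = 4: f ≡ 0 at y ∈ {1, 3}; g ≡ 0 at y ∈ ∅; common: ∅.
Collecting: common zeros = {(2, 2)}, so the count is 1.
Comparison with the Bézout bound: 1 ≤ 4 = deg(f)·deg(g), as expected for curves with no common component (the affine F_5-count falls short of the bound because intersections may lie at infinity, over extension fields, or carry multiplicity).


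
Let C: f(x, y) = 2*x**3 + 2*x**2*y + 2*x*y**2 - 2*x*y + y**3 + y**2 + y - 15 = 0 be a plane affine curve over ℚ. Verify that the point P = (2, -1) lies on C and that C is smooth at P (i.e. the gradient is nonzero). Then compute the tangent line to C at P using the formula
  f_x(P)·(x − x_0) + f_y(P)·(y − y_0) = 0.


Tangent line at P: 20*x - 2*y - 42 = 0.

Step 1: f(2, -1) = 0, so P lies on C.
Step 2: partial derivatives
  f_x(x, y) = 6*x**2 + 4*x*y + 2*y**2 - 2*y, f_y(x, y) = 2*x**2 + 4*x*y - 2*x + 3*y**2 + 2*y + 1.
  f_x(P) = 20, f_y(P) = -2 (gradient nonzero, so P is smooth).
Step 3: tangent line at P: 20·(x − 2) + -2·(y − -1) = 0.
Expanding: 20*x - 2*y - 42 = 0.


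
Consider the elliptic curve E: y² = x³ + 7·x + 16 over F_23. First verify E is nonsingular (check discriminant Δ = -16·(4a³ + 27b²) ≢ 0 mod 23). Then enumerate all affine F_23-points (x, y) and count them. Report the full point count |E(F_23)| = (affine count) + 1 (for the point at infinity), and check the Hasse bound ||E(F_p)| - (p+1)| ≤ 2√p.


Affine points = {(0, 4), (0, 19), (1, 1), (1, 22), (3, 8), (3, 15), (4, 4), (4, 19), (8, 3), (8, 20), (9, 7), (9, 16), (13, 2), (13, 21), (14, 11), (14, 12), (15, 0), (19, 4), (19, 19), (22, 10), (22, 13)}; affine count = 21; |E(F_23)| = 22.

Discriminant check: Δ ∝ 4a³ + 27b² = 4·7³ + 27·16² = 4·343 + 27·256 ≡ 4 (mod 23). Nonzero ⇒ E is nonsingular.
For each x ∈ F_23, compute rhs = x³ + 7·x + 16 mod 23, then count y ∈ F_23 with y² ≡ rhs.
  x = 0: rhs = 16, matching y values: 4, 19 (2 points).
  x = 1: rhs = 1, matching y values: 1, 22 (2 points).
  x = 2: rhs = 15, matching y values: none (0 points).
  x = 3: rhs = 18, matching y values: 8, 15 (2 points).
  x = 4: rhs = 16, matching y values: 4, 19 (2 points).
  x = 5: rhs = 15, matching y values: none (0 points).
  x = 6: rhs = 21, matching y values: none (0 points).
  x = 7: rhs = 17, matching y values: none (0 points).
  x = 8: rhs = 9, matching y values: 3, 20 (2 points).
  x = 9: rhs = 3, matching y values: 7, 16 (2 points).
  x = 10: rhs = 5, matching y values: none (0 points).
  x = 11: rhs = 21, matching y values: none (0 points).
  x = 12: rhs = 11, matching y values: none (0 points).
  x = 13: rhs = 4, matching y values: 2, 21 (2 points).
  x = 14: rhs = 6, matching y values: 11, 12 (2 points).
  x = 15: rhs = 0, matching y values: 0 (1 points).
  x = 16: rhs = 15, matching y values: none (0 points).
  x = 17: rhs = 11, matching y values: none (0 points).
  x = 18: rhs = 17, matching y values: none (0 points).
  x = 19: rhs = 16, matching y values: 4, 19 (2 points).
  x = 20: rhs = 14, matching y values: none (0 points).
  x = 21: rhs = 17, matching y values: none (0 points).
  x = 22: rhs = 8, matching y values: 10, 13 (2 points).
Total affine count: 21.
Full point count |E(F_23)| = 21 + 1 = 22.
Hasse bound: |22 − (23+1)| = |-2| = 2 ≤ 2√23 ≈ 9.5917 ✓.


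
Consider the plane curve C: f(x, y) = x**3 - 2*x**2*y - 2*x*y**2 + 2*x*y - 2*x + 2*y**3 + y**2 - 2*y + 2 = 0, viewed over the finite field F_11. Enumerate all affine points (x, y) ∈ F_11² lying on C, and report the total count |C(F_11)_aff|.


Affine F_11-points: {(1, 1), (1, 6), (1, 10), (4, 9), (7, 8), (9, 3), (10, 3), (10, 9)}; count = 8.

For each of the 121 pairs (x, y) ∈ F_11², evaluate f(x, y) mod 11. Record the zeros.
  x = 0: [0↦2, 1↦3, 2↦7, 3↦4, 4↦6, 5↦3, 6↦7, 7↦8, 8↦7, 9↦5, 10↦3]  zeros at y ∈ ∅
  x = 1: [0↦1, 1↦0, 2↦9, 3↦7, 4↦6, 5↦7, 6↦0, 7↦8, 8↦10, 9↦7, 10↦0]  zeros at y ∈ {1, 6, 10}
  x = 2: [0↦6, 1↦10, 2↦9, 3↦4, 4↦7, 5↦8, 6↦8, 7↦8, 8↦9, 9↦1, 10↦7]  zeros at y ∈ ∅
  x = 3: [0↦1, 1↦6, 2↦2, 3↦1, 4↦4, 5↦1, 6↦4, 7↦3, 8↦10, 9↦4, 10↦8]  zeros at y ∈ ∅
  x = 4: [0↦3, 1↦5, 2↦5, 3↦4, 4↦3, 5↦3, 6↦5, 7↦10, 8↦8, 9↦0, 10↦9]  zeros at y ∈ {9}
  x = 5: [0↦7, 1↦2, 2↦2, 3↦8, 4↦10, 5↦9, 6↦6, 7↦2, 8↦9, 9↦6, 10↦5]  zeros at y ∈ ∅
  x = 6: [0↦8, 1↦3, 2↦10, 3↦8, 4↦9, 5↦3, 6↦2, 7↦7, 8↦8, 9↦6, 10↦2]  zeros at y ∈ ∅
  x = 7: [0↦1, 1↦3, 2↦2, 3↦10, 4↦6, 5↦2, 6↦10, 7↦9, 8↦0, 9↦6, 10↦6]  zeros at y ∈ {8}
  x = 8: [0↦3, 1↦8, 2↦6, 3↦9, 4↦7, 5↦1, 6↦3, 7↦3, 8↦2, 9↦1, 10↦1]  zeros at y ∈ ∅
  x = 9: [0↦9, 1↦2, 2↦6, 3↦0, 4↦7, 5↦6, 6↦9, 7↦6, 8↦9, 9↦8, 10↦4]  zeros at y ∈ {3}
  x = 10: [0↦3, 1↦2, 2↦8, 3↦0, 4↦1, 5↦1, 6↦1, 7↦2, 8↦5, 9↦0, 10↦10]  zeros at y ∈ {3, 9}
Collecting zeros: affine points = {(1, 1), (1, 6), (1, 10), (4, 9), (7, 8), (9, 3), (10, 3), (10, 9)}.
Total count |C(F_11)_aff| = 8.


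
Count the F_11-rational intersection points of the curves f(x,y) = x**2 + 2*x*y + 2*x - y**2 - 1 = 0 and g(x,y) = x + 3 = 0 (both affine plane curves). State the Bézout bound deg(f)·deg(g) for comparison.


Common zeros: {(8, 8)}; count = 1; Bézout bound = 2.

deg(f) = 2, deg(g) = 1, so Bézout bound = 2.
Scan x ∈ F_11. For each x, list the y ∈ F_11 with f(x, y) ≡ 0 and those with g(x, y) ≡ 0 (mod 11); the common zeros in that column are the intersection.
  x = 0: f ≡ 0 at y ∈ ∅; g ≡ 0 at y ∈ ∅; common: ∅.
  x = 1: f ≡ 0 at y ∈ {6, 7}; g ≡ 0 at y ∈ ∅; common: ∅.
  x = 2: f ≡ 0 at y ∈ {2}; g ≡ 0 at y ∈ ∅; common: ∅.
  x = 3: f ≡ 0 at y ∈ {2, 4}; g ≡ 0 at y ∈ ∅; common: ∅.
  x = 4: f ≡ 0 at y ∈ ∅; g ≡ 0 at y ∈ ∅; common: ∅.
  x = 5: f ≡ 0 at y ∈ {3, 7}; g ≡ 0 at y ∈ ∅; common: ∅.
  x = 6: f ≡ 0 at y ∈ ∅; g ≡ 0 at y ∈ ∅; common: ∅.
  x = 7: f ≡ 0 at y ∈ {6, 8}; g ≡ 0 at y ∈ ∅; common: ∅.
  x = 8: f ≡ 0 at y ∈ {8}; g ≡ 0 at y ∈ {0, 1, 2, 3, 4, 5, 6, 7, 8, 9, 10}; common: {8}.
  x = 9: f ≡ 0 at y ∈ {3, 4}; g ≡ 0 at y ∈ ∅; common: ∅.
  x = 10: f ≡ 0 at y ∈ ∅; g ≡ 0 at y ∈ ∅; common: ∅.
Collecting: common zeros = {(8, 8)}, so the count is 1.
Comparison with the Bézout bound: 1 ≤ 2 = deg(f)·deg(g), as expected for curves with no common component (the affine F_11-count falls short of the bound because intersections may lie at infinity, over extension fields, or carry multiplicity).


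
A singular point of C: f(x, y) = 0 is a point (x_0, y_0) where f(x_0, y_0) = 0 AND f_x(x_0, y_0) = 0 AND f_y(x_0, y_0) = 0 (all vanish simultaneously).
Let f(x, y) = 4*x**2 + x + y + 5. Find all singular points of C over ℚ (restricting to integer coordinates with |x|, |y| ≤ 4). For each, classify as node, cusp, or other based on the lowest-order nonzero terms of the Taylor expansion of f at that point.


No singular points in the scanned grid; C is smooth there.

Compute partial derivatives:
  f_x = 8*x + 1.
  f_y = 1.
f_y = 1 is a nonzero constant, so f_y never vanishes: no point (x, y) can satisfy f = f_x = f_y = 0. In particular no (x, y) ∈ {−4, ..., 4}² is singular; the curve is smooth.


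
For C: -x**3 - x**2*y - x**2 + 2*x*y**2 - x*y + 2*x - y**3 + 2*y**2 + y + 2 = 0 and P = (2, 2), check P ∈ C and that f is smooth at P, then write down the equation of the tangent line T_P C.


Tangent line at P: -16*x + 7*y + 18 = 0.

Step 1: f(2, 2) = 0, so P lies on C.
Step 2: partial derivatives
  f_x(x, y) = -3*x**2 - 2*x*y - 2*x + 2*y**2 - y + 2, f_y(x, y) = -x**2 + 4*x*y - x - 3*y**2 + 4*y + 1.
  f_x(P) = -16, f_y(P) = 7 (gradient nonzero, so P is smooth).
Step 3: tangent line at P: -16·(x − 2) + 7·(y − 2) = 0.
Expanding: -16*x + 7*y + 18 = 0.


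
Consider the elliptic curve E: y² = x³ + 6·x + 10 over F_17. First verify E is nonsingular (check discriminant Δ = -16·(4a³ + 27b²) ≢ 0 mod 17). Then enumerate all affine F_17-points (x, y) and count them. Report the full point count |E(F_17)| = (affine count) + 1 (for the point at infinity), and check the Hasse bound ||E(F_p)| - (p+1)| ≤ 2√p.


Affine points = {(1, 0), (2, 8), (2, 9), (3, 2), (3, 15), (4, 8), (4, 9), (7, 2), (7, 15), (8, 3), (8, 14), (10, 4), (10, 13), (11, 8), (11, 9), (12, 5), (12, 12), (14, 4), (14, 13)}; affine count = 19; |E(F_17)| = 20.

Discriminant check: Δ ∝ 4a³ + 27b² = 4·6³ + 27·10² = 4·216 + 27·100 ≡ 11 (mod 17). Nonzero ⇒ E is nonsingular.
For each x ∈ F_17, compute rhs = x³ + 6·x + 10 mod 17, then count y ∈ F_17 with y² ≡ rhs.
  x = 0: rhs = 10, matching y values: none (0 points).
  x = 1: rhs = 0, matching y values: 0 (1 points).
  x = 2: rhs = 13, matching y values: 8, 9 (2 points).
  x = 3: rhs = 4, matching y values: 2, 15 (2 points).
  x = 4: rhs = 13, matching y values: 8, 9 (2 points).
  x = 5: rhs = 12, matching y values: none (0 points).
  x = 6: rhs = 7, matching y values: none (0 points).
  x = 7: rhs = 4, matching y values: 2, 15 (2 points).
  x = 8: rhs = 9, matching y values: 3, 14 (2 points).
  x = 9: rhs = 11, matching y values: none (0 points).
  x = 10: rhs = 16, matching y values: 4, 13 (2 points).
  x = 11: rhs = 13, matching y values: 8, 9 (2 points).
  x = 12: rhs = 8, matching y values: 5, 12 (2 points).
  x = 13: rhs = 7, matching y values: none (0 points).
  x = 14: rhs = 16, matching y values: 4, 13 (2 points).
  x = 15: rhs = 7, matching y values: none (0 points).
  x = 16: rhs = 3, matching y values: none (0 points).
Total affine count: 19.
Full point count |E(F_17)| = 19 + 1 = 20.
Hasse bound: |20 − (17+1)| = |2| = 2 ≤ 2√17 ≈ 8.2462 ✓.


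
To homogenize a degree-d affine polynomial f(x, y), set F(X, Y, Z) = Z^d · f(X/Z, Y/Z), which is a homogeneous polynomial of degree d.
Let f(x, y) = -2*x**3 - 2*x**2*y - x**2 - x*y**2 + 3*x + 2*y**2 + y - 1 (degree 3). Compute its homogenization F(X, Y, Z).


F(X, Y, Z) = -2*X**3 - 2*X**2*Y - X**2*Z - X*Y**2 + 3*X*Z**2 + 2*Y**2*Z + Y*Z**2 - Z**3

deg(f) = 3.
Substitute x = X/Z, y = Y/Z into f, then multiply by Z^3.
  monomial -2·x^3·y^0 ↦ -2·X^3·Y^0·Z^0.
  monomial -2·x^2·y^1 ↦ -2·X^2·Y^1·Z^0.
  monomial -1·x^2·y^0 ↦ -1·X^2·Y^0·Z^1.
  monomial -1·x^1·y^2 ↦ -1·X^1·Y^2·Z^0.
  monomial 3·x^1·y^0 ↦ 3·X^1·Y^0·Z^2.
  monomial 2·x^0·y^2 ↦ 2·X^0·Y^2·Z^1.
  monomial 1·x^0·y^1 ↦ 1·X^0·Y^1·Z^2.
  monomial -1·x^0·y^0 ↦ -1·X^0·Y^0·Z^3.
Collecting: F(X, Y, Z) = -2*X**3 - 2*X**2*Y - X**2*Z - X*Y**2 + 3*X*Z**2 + 2*Y**2*Z + Y*Z**2 - Z**3.


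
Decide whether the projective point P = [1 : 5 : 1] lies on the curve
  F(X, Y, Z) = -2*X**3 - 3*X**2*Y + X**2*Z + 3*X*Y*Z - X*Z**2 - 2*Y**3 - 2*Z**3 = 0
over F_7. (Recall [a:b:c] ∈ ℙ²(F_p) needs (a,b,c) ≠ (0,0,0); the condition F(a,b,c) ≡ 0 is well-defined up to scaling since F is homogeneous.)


F(1,5,1) ≡ 5 (mod 7); P is NOT on the curve.

Evaluate F(1, 5, 1) term-by-term (mod 7).
  -2*X**3 ↦ -2·1·1·1 = -2
  -3*X**2*Y ↦ -3·1·5·1 = -15
  X**2*Z ↦ 1·1·1·1 = 1
  3*X*Y*Z ↦ 3·1·5·1 = 15
  -X*Z**2 ↦ -1·1·1·1 = -1
  -2*Y**3 ↦ -2·1·125·1 = -250
  -2*Z**3 ↦ -2·1·1·1 = -2
Sum: F(1, 5, 1) = (-2) + (-15) + (1) + (15) + (-1) + (-250) + (-2) = -254.
Reducing mod 7: -254 ≡ 5 (mod 7).
Since F(a, b, c) ≡ 5 ≠ 0 (mod 7), P does NOT lie on the curve.


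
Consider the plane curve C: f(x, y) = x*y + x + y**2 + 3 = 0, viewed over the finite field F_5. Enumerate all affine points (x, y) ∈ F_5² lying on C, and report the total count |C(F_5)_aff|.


Affine F_5-points: {(1, 2), (2, 0), (2, 3), (3, 1)}; count = 4.

For each of the 25 pairs (x, y) ∈ F_5², evaluate f(x, y) mod 5. Record the zeros.
  x = 0: [0↦3, 1↦4, 2↦2, 3↦2, 4↦4]  zeros at y ∈ ∅
  x = 1: [0↦4, 1↦1, 2↦0, 3↦1, 4↦4]  zeros at y ∈ {2}
  x = 2: [0↦0, 1↦3, 2↦3, 3↦0, 4↦4]  zeros at y ∈ {0, 3}
  x = 3: [0↦1, 1↦0, 2↦1, 3↦4, 4↦4]  zeros at y ∈ {1}
  x = 4: [0↦2, 1↦2, 2↦4, 3↦3, 4↦4]  zeros at y ∈ ∅
Collecting zeros: affine points = {(1, 2), (2, 0), (2, 3), (3, 1)}.
Total count |C(F_5)_aff| = 4.


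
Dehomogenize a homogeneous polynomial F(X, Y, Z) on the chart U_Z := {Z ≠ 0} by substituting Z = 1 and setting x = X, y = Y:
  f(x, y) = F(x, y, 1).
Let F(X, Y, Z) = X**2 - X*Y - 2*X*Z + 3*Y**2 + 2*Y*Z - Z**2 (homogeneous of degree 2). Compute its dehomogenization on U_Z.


f(x, y) = x**2 - x*y - 2*x + 3*y**2 + 2*y - 1

On U_Z we set Z = 1. Each monomial c·X^i·Y^j·Z^k in F becomes c·x^i·y^j·1^k = c·x^i·y^j.
Substituting Z = 1: F(X, Y, 1) = x**2 - x*y - 2*x + 3*y**2 + 2*y - 1.
Note: deg(f) ≤ deg(F) = 2; strict inequality happens when F is divisible by Z (lost terms).


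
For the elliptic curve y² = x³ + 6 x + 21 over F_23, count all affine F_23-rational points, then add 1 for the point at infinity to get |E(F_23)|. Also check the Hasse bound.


Affine points = {(2, 8), (2, 15), (8, 11), (8, 12), (10, 0), (12, 2), (12, 21), (15, 6), (15, 17), (16, 2), (16, 21), (18, 2), (18, 21), (19, 5), (19, 18), (21, 1), (21, 22)}; affine count = 17; |E(F_23)| = 18.

Discriminant check: Δ ∝ 4a³ + 27b² = 4·6³ + 27·21² = 4·216 + 27·441 ≡ 6 (mod 23). Nonzero ⇒ E is nonsingular.
For each x ∈ F_23, compute rhs = x³ + 6·x + 21 mod 23, then count y ∈ F_23 with y² ≡ rhs.
  x = 0: rhs = 21, matching y values: none (0 points).
  x = 1: rhs = 5, matching y values: none (0 points).
  x = 2: rhs = 18, matching y values: 8, 15 (2 points).
  x = 3: rhs = 20, matching y values: none (0 points).
  x = 4: rhs = 17, matching y values: none (0 points).
  x = 5: rhs = 15, matching y values: none (0 points).
  x = 6: rhs = 20, matching y values: none (0 points).
  x = 7: rhs = 15, matching y values: none (0 points).
  x = 8: rhs = 6, matching y values: 11, 12 (2 points).
  x = 9: rhs = 22, matching y values: none (0 points).
  x = 10: rhs = 0, matching y values: 0 (1 points).
  x = 11: rhs = 15, matching y values: none (0 points).
  x = 12: rhs = 4, matching y values: 2, 21 (2 points).
  x = 13: rhs = 19, matching y values: none (0 points).
  x = 14: rhs = 20, matching y values: none (0 points).
  x = 15: rhs = 13, matching y values: 6, 17 (2 points).
  x = 16: rhs = 4, matching y values: 2, 21 (2 points).
  x = 17: rhs = 22, matching y values: none (0 points).
  x = 18: rhs = 4, matching y values: 2, 21 (2 points).
  x = 19: rhs = 2, matching y values: 5, 18 (2 points).
  x = 20: rhs = 22, matching y values: none (0 points).
  x = 21: rhs = 1, matching y values: 1, 22 (2 points).
  x = 22: rhs = 14, matching y values: none (0 points).
Total affine count: 17.
Full point count |E(F_23)| = 17 + 1 = 18.
Hasse bound: |18 − (23+1)| = |-6| = 6 ≤ 2√23 ≈ 9.5917 ✓.


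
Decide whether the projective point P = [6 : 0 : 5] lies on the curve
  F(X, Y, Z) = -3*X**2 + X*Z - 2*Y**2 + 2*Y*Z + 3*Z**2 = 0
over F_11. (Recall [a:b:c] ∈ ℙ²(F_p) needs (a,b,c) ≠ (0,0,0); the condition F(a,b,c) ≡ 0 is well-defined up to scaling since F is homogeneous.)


F(6,0,5) ≡ 8 (mod 11); P is NOT on the curve.

Evaluate F(6, 0, 5) term-by-term (mod 11).
  -3*X**2 ↦ -3·36·1·1 = -108
  X*Z ↦ 1·6·1·5 = 30
  -2*Y**2 ↦ -2·1·0·1 = 0
  2*Y*Z ↦ 2·1·0·5 = 0
  3*Z**2 ↦ 3·1·1·25 = 75
Sum: F(6, 0, 5) = (-108) + (30) + (0) + (0) + (75) = -3.
Reducing mod 11: -3 ≡ 8 (mod 11).
Since F(a, b, c) ≡ 8 ≠ 0 (mod 11), P does NOT lie on the curve.


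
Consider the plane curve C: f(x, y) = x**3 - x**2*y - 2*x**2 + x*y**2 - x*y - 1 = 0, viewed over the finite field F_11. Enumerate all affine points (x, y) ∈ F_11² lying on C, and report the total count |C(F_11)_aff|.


Affine F_11-points: {(1, 6), (1, 7), (2, 7), (3, 6), (3, 9), (4, 6), (4, 10), (5, 8), (5, 9), (6, 0), (6, 7), (7, 4), (8, 1), (8, 8), (9, 5)}; count = 15.

For each of the 121 pairs (x, y) ∈ F_11², evaluate f(x, y) mod 11. Record the zeros.
  x = 0: [0↦10, 1↦10, 2↦10, 3↦10, 4↦10, 5↦10, 6↦10, 7↦10, 8↦10, 9↦10, 10↦10]  zeros at y ∈ ∅
  x = 1: [0↦9, 1↦8, 2↦9, 3↦1, 4↦6, 5↦2, 6↦0, 7↦0, 8↦2, 9↦6, 10↦1]  zeros at y ∈ {6, 7}
  x = 2: [0↦10, 1↦6, 2↦6, 3↦10, 4↦7, 5↦8, 6↦2, 7↦0, 8↦2, 9↦8, 10↦7]  zeros at y ∈ {7}
  x = 3: [0↦8, 1↦10, 2↦7, 3↦10, 4↦8, 5↦1, 6↦0, 7↦5, 8↦5, 9↦0, 10↦1]  zeros at y ∈ {6, 9}
  x = 4: [0↦9, 1↦4, 2↦7, 3↦7, 4↦4, 5↦9, 6↦0, 7↦10, 8↦6, 9↦10, 10↦0]  zeros at y ∈ {6, 10}
  x = 5: [0↦8, 1↦5, 2↦1, 3↦7, 4↦1, 5↦5, 6↦8, 7↦10, 8↦0, 9↦0, 10↦10]  zeros at y ∈ {8, 9}
  x = 6: [0↦0, 1↦8, 2↦6, 3↦5, 4↦5, 5↦6, 6↦8, 7↦0, 8↦4, 9↦9, 10↦4]  zeros at y ∈ {0, 7}
  x = 7: [0↦2, 1↦8, 2↦6, 3↦7, 4↦0, 5↦7, 6↦6, 7↦8, 8↦2, 9↦10, 10↦10]  zeros at y ∈ {4}
  x = 8: [0↦9, 1↦0, 2↦7, 3↦8, 4↦3, 5↦3, 6↦8, 7↦7, 8↦0, 9↦9, 10↦1]  zeros at y ∈ {1, 8}
  x = 9: [0↦5, 1↦1, 2↦4, 3↦3, 4↦9, 5↦0, 6↦9, 7↦3, 8↦4, 9↦1, 10↦5]  zeros at y ∈ {5}
  x = 10: [0↦7, 1↦6, 2↦3, 3↦9, 4↦2, 5↦4, 6↦4, 7↦2, 8↦9, 9↦3, 10↦6]  zeros at y ∈ ∅
Collecting zeros: affine points = {(1, 6), (1, 7), (2, 7), (3, 6), (3, 9), (4, 6), (4, 10), (5, 8), (5, 9), (6, 0), (6, 7), (7, 4), (8, 1), (8, 8), (9, 5)}.
Total count |C(F_11)_aff| = 15.


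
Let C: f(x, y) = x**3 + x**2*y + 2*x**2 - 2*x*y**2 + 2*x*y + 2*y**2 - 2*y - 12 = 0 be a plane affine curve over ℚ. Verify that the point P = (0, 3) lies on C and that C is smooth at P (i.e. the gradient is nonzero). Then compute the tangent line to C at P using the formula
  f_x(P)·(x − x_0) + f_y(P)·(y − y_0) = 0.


Tangent line at P: -12*x + 10*y - 30 = 0.

Step 1: f(0, 3) = 0, so P lies on C.
Step 2: partial derivatives
  f_x(x, y) = 3*x**2 + 2*x*y + 4*x - 2*y**2 + 2*y, f_y(x, y) = x**2 - 4*x*y + 2*x + 4*y - 2.
  f_x(P) = -12, f_y(P) = 10 (gradient nonzero, so P is smooth).
Step 3: tangent line at P: -12·(x − 0) + 10·(y − 3) = 0.
Expanding: -12*x + 10*y - 30 = 0.


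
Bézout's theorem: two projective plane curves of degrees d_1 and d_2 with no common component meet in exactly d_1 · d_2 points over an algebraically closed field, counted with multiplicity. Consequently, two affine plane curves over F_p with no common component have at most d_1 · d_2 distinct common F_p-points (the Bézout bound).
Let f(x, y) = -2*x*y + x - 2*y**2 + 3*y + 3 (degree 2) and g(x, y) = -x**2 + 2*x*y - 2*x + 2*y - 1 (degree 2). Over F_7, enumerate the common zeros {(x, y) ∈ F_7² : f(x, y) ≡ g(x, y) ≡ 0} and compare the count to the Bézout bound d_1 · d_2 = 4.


Common zeros: ∅; count = 0; Bézout bound = 4.

deg(f) = 2, deg(g) = 2, so Bézout bound = 4.
Scan x ∈ F_7. For each x, list the y ∈ F_7 with f(x, y) ≡ 0 and those with g(x, y) ≡ 0 (mod 7); the common zeros in that column are the intersection.
  x = 0: f ≡ 0 at y ∈ ∅; g ≡ 0 at y ∈ {4}; common: ∅.
  x = 1: f ≡ 0 at y ∈ ∅; g ≡ 0 at y ∈ {1}; common: ∅.
  x = 2: f ≡ 0 at y ∈ ∅; g ≡ 0 at y ∈ {5}; common: ∅.
  x = 3: f ≡ 0 at y ∈ {3, 6}; g ≡ 0 at y ∈ {2}; common: ∅.
  x = 4: f ≡ 0 at y ∈ {0, 1}; g ≡ 0 at y ∈ {6}; common: ∅.
  x = 5: f ≡ 0 at y ∈ {2, 5}; g ≡ 0 at y ∈ {3}; common: ∅.
  x = 6: f ≡ 0 at y ∈ ∅; g ≡ 0 at y ∈ {0, 1, 2, 3, 4, 5, 6}; common: ∅.
Collecting: common zeros = ∅, so the count is 0.
Comparison with the Bézout bound: 0 ≤ 4 = deg(f)·deg(g), as expected for curves with no common component (the affine F_7-count falls short of the bound because intersections may lie at infinity, over extension fields, or carry multiplicity).


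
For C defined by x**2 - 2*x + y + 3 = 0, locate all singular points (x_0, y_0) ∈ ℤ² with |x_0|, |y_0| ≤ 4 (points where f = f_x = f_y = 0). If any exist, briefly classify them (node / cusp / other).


No singular points in the scanned grid; C is smooth there.

Compute partial derivatives:
  f_x = 2*x - 2.
  f_y = 1.
f_y = 1 is a nonzero constant, so f_y never vanishes: no point (x, y) can satisfy f = f_x = f_y = 0. In particular no (x, y) ∈ {−4, ..., 4}² is singular; the curve is smooth.


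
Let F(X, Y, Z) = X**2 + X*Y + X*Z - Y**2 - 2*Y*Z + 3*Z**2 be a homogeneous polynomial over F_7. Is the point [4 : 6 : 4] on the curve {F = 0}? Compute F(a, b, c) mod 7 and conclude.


F(4,6,4) ≡ 6 (mod 7); P is NOT on the curve.

Evaluate F(4, 6, 4) term-by-term (mod 7).
  X**2 ↦ 1·16·1·1 = 16
  X*Y ↦ 1·4·6·1 = 24
  X*Z ↦ 1·4·1·4 = 16
  -Y**2 ↦ -1·1·36·1 = -36
  -2*Y*Z ↦ -2·1·6·4 = -48
  3*Z**2 ↦ 3·1·1·16 = 48
Sum: F(4, 6, 4) = (16) + (24) + (16) + (-36) + (-48) + (48) = 20.
Reducing mod 7: 20 ≡ 6 (mod 7).
Since F(a, b, c) ≡ 6 ≠ 0 (mod 7), P does NOT lie on the curve.


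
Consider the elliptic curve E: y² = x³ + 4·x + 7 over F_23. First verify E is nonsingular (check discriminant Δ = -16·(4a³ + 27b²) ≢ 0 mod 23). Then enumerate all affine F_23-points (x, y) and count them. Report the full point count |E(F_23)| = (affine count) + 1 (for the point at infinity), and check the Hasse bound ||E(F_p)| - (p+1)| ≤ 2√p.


Affine points = {(1, 9), (1, 14), (2, 0), (3, 0), (4, 8), (4, 15), (9, 6), (9, 17), (10, 9), (10, 14), (11, 5), (11, 18), (12, 9), (12, 14), (13, 5), (13, 18), (14, 1), (14, 22), (16, 2), (16, 21), (18, 0), (22, 5), (22, 18)}; affine count = 23; |E(F_23)| = 24.

Discriminant check: Δ ∝ 4a³ + 27b² = 4·4³ + 27·7² = 4·64 + 27·49 ≡ 15 (mod 23). Nonzero ⇒ E is nonsingular.
For each x ∈ F_23, compute rhs = x³ + 4·x + 7 mod 23, then count y ∈ F_23 with y² ≡ rhs.
  x = 0: rhs = 7, matching y values: none (0 points).
  x = 1: rhs = 12, matching y values: 9, 14 (2 points).
  x = 2: rhs = 0, matching y values: 0 (1 points).
  x = 3: rhs = 0, matching y values: 0 (1 points).
  x = 4: rhs = 18, matching y values: 8, 15 (2 points).
  x = 5: rhs = 14, matching y values: none (0 points).
  x = 6: rhs = 17, matching y values: none (0 points).
  x = 7: rhs = 10, matching y values: none (0 points).
  x = 8: rhs = 22, matching y values: none (0 points).
  x = 9: rhs = 13, matching y values: 6, 17 (2 points).
  x = 10: rhs = 12, matching y values: 9, 14 (2 points).
  x = 11: rhs = 2, matching y values: 5, 18 (2 points).
  x = 12: rhs = 12, matching y values: 9, 14 (2 points).
  x = 13: rhs = 2, matching y values: 5, 18 (2 points).
  x = 14: rhs = 1, matching y values: 1, 22 (2 points).
  x = 15: rhs = 15, matching y values: none (0 points).
  x = 16: rhs = 4, matching y values: 2, 21 (2 points).
  x = 17: rhs = 20, matching y values: none (0 points).
  x = 18: rhs = 0, matching y values: 0 (1 points).
  x = 19: rhs = 19, matching y values: none (0 points).
  x = 20: rhs = 14, matching y values: none (0 points).
  x = 21: rhs = 14, matching y values: none (0 points).
  x = 22: rhs = 2, matching y values: 5, 18 (2 points).
Total affine count: 23.
Full point count |E(F_23)| = 23 + 1 = 24.
Hasse bound: |24 − (23+1)| = |0| = 0 ≤ 2√23 ≈ 9.5917 ✓.


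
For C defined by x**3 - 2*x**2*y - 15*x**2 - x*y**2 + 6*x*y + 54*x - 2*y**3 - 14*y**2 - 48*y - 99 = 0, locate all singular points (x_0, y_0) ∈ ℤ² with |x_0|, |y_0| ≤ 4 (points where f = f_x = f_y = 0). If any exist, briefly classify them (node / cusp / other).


Singular points: {(3, -3)}; classification: cusp.

Compute partial derivatives:
  f_x = 3*x**2 - 4*x*y - 30*x - y**2 + 6*y + 54.
  f_y = -2*x**2 - 2*x*y + 6*x - 6*y**2 - 28*y - 48.
Scan x_0 ∈ {−4, ..., 4}. For each x_0, f_y(x_0, y) is a polynomial in y; find its integer roots y ∈ {−4, ..., 4}, then test f_x and f at those candidates.
  x = -4: f_y(-4, y) = -6*y**2 - 20*y - 104; no integer root y with |y| ≤ 4.
  x = -3: f_y(-3, y) = -6*y**2 - 22*y - 84; no integer root y with |y| ≤ 4.
  x = -2: f_y(-2, y) = -6*y**2 - 24*y - 68; no integer root y with |y| ≤ 4.
  x = -1: f_y(-1, y) = -6*y**2 - 26*y - 56; no integer root y with |y| ≤ 4.
  x = 0: f_y(0, y) = -6*y**2 - 28*y - 48; no integer root y with |y| ≤ 4.
  x = 1: f_y(1, y) = -6*y**2 - 30*y - 44; no integer root y with |y| ≤ 4.
  x = 2: f_y(2, y) = -6*y**2 - 32*y - 44; no integer root y with |y| ≤ 4.
  x = 3: f_y(3, y) = -6*y**2 - 34*y - 48; vanishes at y ∈ {-3}. (3, -3): f_x = 0, f = 0 — SINGULAR.
  x = 4: f_y(4, y) = -6*y**2 - 36*y - 56; no integer root y with |y| ≤ 4.
Only singular point on the grid: (3, -3).
Classify: substitute x = 3 + u, y = -3 + v and expand: f = u**3 - 2*u**2*v - u*v**2 - 2*v**3 + v**2.
No constant or linear terms (consistent with a singular point). Quadratic part: v**2. Cubic part: u**3 - 2*u**2*v - u*v**2 - 2*v**3.
The quadratic part v**2 is a perfect square, so there is a single (double) tangent line v = 0, i.e. y = -3. Restricting the cubic part to that line (v = 0) leaves u**3 ≠ 0, so f is not divisible by v and the branch is v² ≈ -u**3 to lowest order — this is a cusp.
Classification: cusp.


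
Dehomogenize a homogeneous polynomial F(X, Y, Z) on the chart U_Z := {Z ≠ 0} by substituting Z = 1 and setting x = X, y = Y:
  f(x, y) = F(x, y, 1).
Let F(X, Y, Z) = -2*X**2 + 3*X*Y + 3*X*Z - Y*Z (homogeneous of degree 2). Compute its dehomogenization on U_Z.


f(x, y) = -2*x**2 + 3*x*y + 3*x - y

On U_Z we set Z = 1. Each monomial c·X^i·Y^j·Z^k in F becomes c·x^i·y^j·1^k = c·x^i·y^j.
Substituting Z = 1: F(X, Y, 1) = -2*x**2 + 3*x*y + 3*x - y.
Note: deg(f) ≤ deg(F) = 2; strict inequality happens when F is divisible by Z (lost terms).


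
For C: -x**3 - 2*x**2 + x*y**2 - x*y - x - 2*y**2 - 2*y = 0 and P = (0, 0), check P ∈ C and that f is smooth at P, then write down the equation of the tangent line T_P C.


Tangent line at P: -x - 2*y = 0.

Step 1: f(0, 0) = 0, so P lies on C.
Step 2: partial derivatives
  f_x(x, y) = -3*x**2 - 4*x + y**2 - y - 1, f_y(x, y) = 2*x*y - x - 4*y - 2.
  f_x(P) = -1, f_y(P) = -2 (gradient nonzero, so P is smooth).
Step 3: tangent line at P: -1·(x − 0) + -2·(y − 0) = 0.
Expanding: -x - 2*y = 0.


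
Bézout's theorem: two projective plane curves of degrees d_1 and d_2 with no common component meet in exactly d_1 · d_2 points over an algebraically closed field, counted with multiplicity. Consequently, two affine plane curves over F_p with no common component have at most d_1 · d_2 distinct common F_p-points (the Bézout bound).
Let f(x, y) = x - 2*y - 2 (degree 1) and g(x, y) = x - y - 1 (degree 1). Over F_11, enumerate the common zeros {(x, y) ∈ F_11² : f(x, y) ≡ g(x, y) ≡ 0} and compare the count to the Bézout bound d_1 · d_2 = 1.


Common zeros: {(0, 10)}; count = 1; Bézout bound = 1.

deg(f) = 1, deg(g) = 1, so Bézout bound = 1.
Scan x ∈ F_11. For each x, list the y ∈ F_11 with f(x, y) ≡ 0 and those with g(x, y) ≡ 0 (mod 11); the common zeros in that column are the intersection.
  x = 0: f ≡ 0 at y ∈ {10}; g ≡ 0 at y ∈ {10}; common: {10}.
  x = 1: f ≡ 0 at y ∈ {5}; g ≡ 0 at y ∈ {0}; common: ∅.
  x = 2: f ≡ 0 at y ∈ {0}; g ≡ 0 at y ∈ {1}; common: ∅.
  x = 3: f ≡ 0 at y ∈ {6}; g ≡ 0 at y ∈ {2}; common: ∅.
  x = 4: f ≡ 0 at y ∈ {1}; g ≡ 0 at y ∈ {3}; common: ∅.
  x = 5: f ≡ 0 at y ∈ {7}; g ≡ 0 at y ∈ {4}; common: ∅.
  x = 6: f ≡ 0 at y ∈ {2}; g ≡ 0 at y ∈ {5}; common: ∅.
  x = 7: f ≡ 0 at y ∈ {8}; g ≡ 0 at y ∈ {6}; common: ∅.
  x = 8: f ≡ 0 at y ∈ {3}; g ≡ 0 at y ∈ {7}; common: ∅.
  x = 9: f ≡ 0 at y ∈ {9}; g ≡ 0 at y ∈ {8}; common: ∅.
  x = 10: f ≡ 0 at y ∈ {4}; g ≡ 0 at y ∈ {9}; common: ∅.
Collecting: common zeros = {(0, 10)}, so the count is 1.
Comparison with the Bézout bound: 1 ≤ 1 = deg(f)·deg(g), as expected for curves with no common component (the bound is attained).


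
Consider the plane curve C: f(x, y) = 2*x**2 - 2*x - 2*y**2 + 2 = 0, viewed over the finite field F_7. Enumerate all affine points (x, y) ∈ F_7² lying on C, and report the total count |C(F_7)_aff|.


Affine F_7-points: {(0, 1), (0, 6), (1, 1), (1, 6), (3, 0), (5, 0)}; count = 6.

For each of the 49 pairs (x, y) ∈ F_7², evaluate f(x, y) mod 7. Record the zeros.
  x = 0: [0↦2, 1↦0, 2↦1, 3↦5, 4↦5, 5↦1, 6↦0]  zeros at y ∈ {1, 6}
  x = 1: [0↦2, 1↦0, 2↦1, 3↦5, 4↦5, 5↦1, 6↦0]  zeros at y ∈ {1, 6}
  x = 2: [0↦6, 1↦4, 2↦5, 3↦2, 4↦2, 5↦5, 6↦4]  zeros at y ∈ ∅
  x = 3: [0↦0, 1↦5, 2↦6, 3↦3, 4↦3, 5↦6, 6↦5]  zeros at y ∈ {0}
  x = 4: [0↦5, 1↦3, 2↦4, 3↦1, 4↦1, 5↦4, 6↦3]  zeros at y ∈ ∅
  x = 5: [0↦0, 1↦5, 2↦6, 3↦3, 4↦3, 5↦6, 6↦5]  zeros at y ∈ {0}
  x = 6: [0↦6, 1↦4, 2↦5, 3↦2, 4↦2, 5↦5, 6↦4]  zeros at y ∈ ∅
Collecting zeros: affine points = {(0, 1), (0, 6), (1, 1), (1, 6), (3, 0), (5, 0)}.
Total count |C(F_7)_aff| = 6.
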